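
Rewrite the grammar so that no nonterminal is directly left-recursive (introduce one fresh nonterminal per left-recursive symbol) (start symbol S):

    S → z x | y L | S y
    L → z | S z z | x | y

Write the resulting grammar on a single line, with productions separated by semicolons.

S → z x S' | y L S'; L → z | S z z | x | y; S' → y S' | eps

Left recursion appears on S.
For S: α = {y}, β = {z x, y L}. Rewrite as S → β S' and S' → α S' | ε.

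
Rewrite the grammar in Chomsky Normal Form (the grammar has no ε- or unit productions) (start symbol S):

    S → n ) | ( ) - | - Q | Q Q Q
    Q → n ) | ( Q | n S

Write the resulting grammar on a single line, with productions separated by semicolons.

S → X1 X2 | X3 Y1 | X4 Q | Q Y2; Q → X1 X2 | X3 Q | X1 S; X1 → n; X2 → ); X3 → (; X4 → -; Y1 → X2 X4; Y2 → Q Q

Introduce a nonterminal for each terminal appearing in a rule of length ≥ 2: X1 → n, X2 → ), X3 → (, X4 → -.
Binarize each right-hand side of length ≥ 3 by chaining fresh nonterminals (Y1, Y2, …): affected rules were S → X3 X2 X4; S → Q Q Q.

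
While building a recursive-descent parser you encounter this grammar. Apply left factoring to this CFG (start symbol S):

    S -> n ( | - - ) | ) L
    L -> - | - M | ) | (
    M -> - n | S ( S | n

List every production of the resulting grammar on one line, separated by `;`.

S -> n ( | - - ) | ) L; L -> ) | ( | - L'; M -> - n | S ( S | n; L' -> ε | M

L has alternatives sharing prefix '-': factor to L → - L' with L' → ε | M.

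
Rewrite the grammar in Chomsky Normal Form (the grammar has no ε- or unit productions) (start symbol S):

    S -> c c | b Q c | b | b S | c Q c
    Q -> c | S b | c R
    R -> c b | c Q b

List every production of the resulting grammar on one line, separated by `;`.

Introduce a nonterminal for each terminal appearing in a rule of length ≥ 2: X1 → c, X2 → b.
Binarize each right-hand side of length ≥ 3 by chaining fresh nonterminals (Y1, Y2, …): affected rules were S → X2 Q X1; S → X1 Q X1; R → X1 Q X2.

S -> X1 X1 | X2 Y1 | b | X2 S | X1 Y2; Q -> c | S X2 | X1 R; R -> X1 X2 | X1 Y3; X1 -> c; X2 -> b; Y1 -> Q X1; Y2 -> Q X1; Y3 -> Q X2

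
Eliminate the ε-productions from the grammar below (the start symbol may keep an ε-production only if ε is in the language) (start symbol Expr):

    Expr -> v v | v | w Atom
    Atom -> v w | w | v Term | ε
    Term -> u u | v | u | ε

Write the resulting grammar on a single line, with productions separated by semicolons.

Nullable nonterminals: {Atom, Term}.
ε ∉ L(G), so no ε-production is kept.
For each production, add variants omitting each subset of nullable occurrences: Expr → w Atom gives w Atom | w. Atom → v Term gives v Term | v.

Expr -> v v | v | w Atom | w; Atom -> v w | w | v Term | v; Term -> u u | v | u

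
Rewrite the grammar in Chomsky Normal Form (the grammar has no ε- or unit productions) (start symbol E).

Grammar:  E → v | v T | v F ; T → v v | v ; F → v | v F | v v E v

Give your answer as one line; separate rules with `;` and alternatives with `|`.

Introduce a nonterminal for each terminal appearing in a rule of length ≥ 2: X1 → v.
Binarize each right-hand side of length ≥ 3 by chaining fresh nonterminals (Y1, Y2, …): affected rules were F → X1 X1 E X1.

E → v | X1 T | X1 F; T → X1 X1 | v; F → v | X1 F | X1 Y1; X1 → v; Y1 → X1 Y2; Y2 → E X1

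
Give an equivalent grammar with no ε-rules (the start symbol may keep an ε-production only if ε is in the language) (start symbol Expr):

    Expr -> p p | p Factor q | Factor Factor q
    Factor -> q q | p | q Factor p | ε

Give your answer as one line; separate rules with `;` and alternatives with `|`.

Nullable nonterminals: {Factor}.
ε ∉ L(G), so no ε-production is kept.
For each production, add variants omitting each subset of nullable occurrences: Expr → p Factor q gives p Factor q | p q. Expr → Factor Factor q gives Factor Factor q | Factor q | q. Factor → q Factor p gives q Factor p | q p.

Expr -> p p | p Factor q | p q | Factor Factor q | Factor q | q; Factor -> q q | p | q Factor p | q p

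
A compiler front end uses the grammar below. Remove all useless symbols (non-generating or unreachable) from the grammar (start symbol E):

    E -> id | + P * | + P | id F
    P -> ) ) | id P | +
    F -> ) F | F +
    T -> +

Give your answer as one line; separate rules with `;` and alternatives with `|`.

Generating nonterminals: {E, P, T}.
Reachable from E after that: {E, P}.
Removed useless symbols: {F, T} and every production mentioning them.

E -> id | + P * | + P; P -> ) ) | id P | +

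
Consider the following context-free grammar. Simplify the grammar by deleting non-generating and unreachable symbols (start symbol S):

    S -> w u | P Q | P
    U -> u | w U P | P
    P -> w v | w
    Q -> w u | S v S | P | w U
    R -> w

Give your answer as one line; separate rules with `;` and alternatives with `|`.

Generating nonterminals: {P, Q, R, S, U}.
Reachable from S after that: {P, Q, S, U}.
Removed useless symbols: {R} and every production mentioning them.

S -> w u | P Q | P; U -> u | w U P | P; P -> w v | w; Q -> w u | S v S | P | w U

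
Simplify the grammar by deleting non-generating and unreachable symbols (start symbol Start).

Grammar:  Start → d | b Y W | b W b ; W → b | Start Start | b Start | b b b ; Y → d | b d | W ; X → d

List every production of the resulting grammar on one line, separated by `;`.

Generating nonterminals: {Start, W, X, Y}.
Reachable from Start after that: {Start, W, Y}.
Removed useless symbols: {X} and every production mentioning them.

Start → d | b Y W | b W b; W → b | Start Start | b Start | b b b; Y → d | b d | W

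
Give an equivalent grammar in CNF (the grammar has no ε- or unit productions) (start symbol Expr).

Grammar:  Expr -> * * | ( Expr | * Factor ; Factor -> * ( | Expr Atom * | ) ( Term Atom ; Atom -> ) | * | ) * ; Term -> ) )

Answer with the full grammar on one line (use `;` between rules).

Expr -> X1 X1 | X2 Expr | X1 Factor; Factor -> X1 X2 | Expr Y1 | X3 Y2; Atom -> ) | * | X3 X1; Term -> X3 X3; X1 -> *; X2 -> (; X3 -> ); Y1 -> Atom X1; Y2 -> X2 Y3; Y3 -> Term Atom

Introduce a nonterminal for each terminal appearing in a rule of length ≥ 2: X1 → *, X2 → (, X3 → ).
Binarize each right-hand side of length ≥ 3 by chaining fresh nonterminals (Y1, Y2, …): affected rules were Factor → Expr Atom X1; Factor → X3 X2 Term Atom.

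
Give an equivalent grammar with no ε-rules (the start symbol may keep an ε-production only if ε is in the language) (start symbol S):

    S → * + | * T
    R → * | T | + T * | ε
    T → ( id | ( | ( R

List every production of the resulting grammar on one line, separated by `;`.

The nullable symbols are {R}.
ε ∉ L(G), so no ε-production is kept.

S → * + | * T; R → * | T | + T *; T → ( id | ( | ( R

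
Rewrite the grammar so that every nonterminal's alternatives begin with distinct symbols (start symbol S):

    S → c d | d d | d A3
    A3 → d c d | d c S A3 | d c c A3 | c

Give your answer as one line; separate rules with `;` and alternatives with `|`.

S → c d | d S'; A3 → c | d c A3'; S' → d | A3; A3' → d | S A3 | c A3

S has alternatives sharing prefix 'd': factor to S → d S' with S' → d | A3.
A3 has alternatives sharing prefix 'd c': factor to A3 → d c A3' with A3' → d | S A3 | c A3.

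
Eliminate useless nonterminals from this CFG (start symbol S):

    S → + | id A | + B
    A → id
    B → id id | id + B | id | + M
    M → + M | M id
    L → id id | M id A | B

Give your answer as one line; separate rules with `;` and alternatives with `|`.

S → + | id A | + B; A → id; B → id id | id + B | id

Generating nonterminals: {A, B, L, S}.
Reachable from S after that: {A, B, S}.
Removed useless symbols: {L, M} and every production mentioning them.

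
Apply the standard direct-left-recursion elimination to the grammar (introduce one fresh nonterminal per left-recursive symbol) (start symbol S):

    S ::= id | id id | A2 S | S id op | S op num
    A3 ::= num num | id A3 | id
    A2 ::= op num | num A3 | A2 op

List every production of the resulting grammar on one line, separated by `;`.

S ::= id S' | id id S' | A2 S S'; A3 ::= num num | id A3 | id; A2 ::= op num A2' | num A3 A2'; S' ::= id op S' | op num S' | ε; A2' ::= op A2' | ε

S, A2 are directly left-recursive.
For S: α = {id op, op num}, β = {id, id id, A2 S}. Rewrite as S → β S' and S' → α S' | ε.
For A2: α = {op}, β = {op num, num A3}. Rewrite as A2 → β A2' and A2' → α A2' | ε.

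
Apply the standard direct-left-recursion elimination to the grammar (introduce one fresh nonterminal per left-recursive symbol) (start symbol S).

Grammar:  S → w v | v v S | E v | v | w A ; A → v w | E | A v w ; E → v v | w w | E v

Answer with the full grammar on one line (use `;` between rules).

S → w v | v v S | E v | v | w A; A → v w A' | E A'; E → v v E' | w w E'; A' → v w A' | epsilon; E' → v E' | epsilon

Left recursion appears on A, E.
For A: α = {v w}, β = {v w, E}. Rewrite as A → β A' and A' → α A' | ε.
For E: α = {v}, β = {v v, w w}. Rewrite as E → β E' and E' → α E' | ε.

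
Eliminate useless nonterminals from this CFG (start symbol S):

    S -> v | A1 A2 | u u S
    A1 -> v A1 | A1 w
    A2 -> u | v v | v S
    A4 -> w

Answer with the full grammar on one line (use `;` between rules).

Generating nonterminals: {A2, A4, S}.
Reachable from S after that: {S}.
Removed useless symbols: {A1, A2, A4} and every production mentioning them.

S -> v | u u S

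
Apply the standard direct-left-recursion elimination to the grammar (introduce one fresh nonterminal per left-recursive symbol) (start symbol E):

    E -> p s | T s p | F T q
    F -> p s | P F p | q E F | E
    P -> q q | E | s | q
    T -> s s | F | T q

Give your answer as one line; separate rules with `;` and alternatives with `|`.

Left recursion appears on T.
For T: α = {q}, β = {s s, F}. Rewrite as T → β T' and T' → α T' | ε.

E -> p s | T s p | F T q; F -> p s | P F p | q E F | E; P -> q q | E | s | q; T -> s s T' | F T'; T' -> q T' | ε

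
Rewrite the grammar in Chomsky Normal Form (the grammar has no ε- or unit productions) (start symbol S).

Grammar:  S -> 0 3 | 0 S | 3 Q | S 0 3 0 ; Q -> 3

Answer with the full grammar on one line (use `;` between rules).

Introduce a nonterminal for each terminal appearing in a rule of length ≥ 2: X1 → 0, X2 → 3.
Binarize each right-hand side of length ≥ 3 by chaining fresh nonterminals (Y1, Y2, …): affected rules were S → S X1 X2 X1.

S -> X1 X2 | X1 S | X2 Q | S Y1; Q -> 3; X1 -> 0; X2 -> 3; Y1 -> X1 Y2; Y2 -> X2 X1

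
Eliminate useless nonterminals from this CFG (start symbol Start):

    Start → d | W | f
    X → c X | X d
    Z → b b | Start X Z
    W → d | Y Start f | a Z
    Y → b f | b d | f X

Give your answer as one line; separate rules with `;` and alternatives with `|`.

Start → d | W | f; Z → b b; W → d | Y Start f | a Z; Y → b f | b d

Generating nonterminals: {Start, W, Y, Z}.
Reachable from Start after that: {Start, W, Y, Z}.
Removed useless symbols: {X} and every production mentioning them.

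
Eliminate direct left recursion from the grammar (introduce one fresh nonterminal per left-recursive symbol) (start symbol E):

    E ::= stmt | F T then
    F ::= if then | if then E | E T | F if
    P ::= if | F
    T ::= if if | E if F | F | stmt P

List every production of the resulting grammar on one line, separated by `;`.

E ::= stmt | F T then; F ::= if then F' | if then E F' | E T F'; P ::= if | F; T ::= if if | E if F | F | stmt P; F' ::= if F' | eps

F is directly left-recursive.
For F: α = {if}, β = {if then, if then E, E T}. Rewrite as F → β F' and F' → α F' | ε.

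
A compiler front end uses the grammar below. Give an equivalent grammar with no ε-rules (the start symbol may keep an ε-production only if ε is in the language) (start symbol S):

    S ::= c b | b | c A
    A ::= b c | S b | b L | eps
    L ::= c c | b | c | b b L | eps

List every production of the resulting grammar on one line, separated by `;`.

S ::= c b | b | c A | c; A ::= b c | S b | b L | b; L ::= c c | b | c | b b L | b b

Nullable nonterminals: {A, L}.
ε ∉ L(G), so no ε-production is kept.
Expand every rule over subsets of its nullable positions: S → c A gives c A | c. A → b L gives b L | b. L → b b L gives b b L | b b.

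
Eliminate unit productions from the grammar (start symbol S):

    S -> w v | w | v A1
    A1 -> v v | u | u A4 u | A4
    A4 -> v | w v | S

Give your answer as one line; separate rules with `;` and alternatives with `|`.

S -> w v | w | v A1; A1 -> v | w v | v v | u | u A4 u | w | v A1; A4 -> v | w v | w | v A1

Unit pairs: A1 ⇒* {A4, S}; A4 ⇒* {S}.
For every A with A ⇒* B via unit rules, add B's non-unit alternatives to A; then delete every rule of the form X → Y.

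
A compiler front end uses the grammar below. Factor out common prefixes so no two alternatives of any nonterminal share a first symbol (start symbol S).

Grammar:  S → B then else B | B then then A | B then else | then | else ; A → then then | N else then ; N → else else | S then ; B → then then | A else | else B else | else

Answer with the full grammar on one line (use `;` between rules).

S has alternatives sharing prefix 'B then': factor to S → B then S' with S' → else B | then A | else.
B has alternatives sharing prefix 'else': factor to B → else B' with B' → B else | ε.
S' has alternatives sharing prefix 'else': factor to S' → else S'' with S'' → B | ε.

S → then | else | B then S'; A → then then | N else then; N → else else | S then; B → then then | A else | else B'; S' → then A | else S''; B' → B else | epsilon; S'' → B | epsilon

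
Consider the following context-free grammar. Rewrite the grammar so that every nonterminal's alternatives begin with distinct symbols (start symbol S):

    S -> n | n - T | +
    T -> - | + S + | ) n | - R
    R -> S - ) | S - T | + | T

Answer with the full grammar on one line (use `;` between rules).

S -> + | n S'; T -> + S + | ) n | - T'; R -> + | T | S - R'; S' -> ε | - T; T' -> ε | R; R' -> ) | T

S has alternatives sharing prefix 'n': factor to S → n S' with S' → ε | - T.
T has alternatives sharing prefix '-': factor to T → - T' with T' → ε | R.
R has alternatives sharing prefix 'S -': factor to R → S - R' with R' → ) | T.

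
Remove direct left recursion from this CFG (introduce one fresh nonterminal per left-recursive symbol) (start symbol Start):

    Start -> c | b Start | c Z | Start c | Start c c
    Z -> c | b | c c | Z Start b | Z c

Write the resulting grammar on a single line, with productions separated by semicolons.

Left recursion appears on Start, Z.
For Start: α = {c, c c}, β = {c, b Start, c Z}. Rewrite as Start → β Start1 and Start1 → α Start1 | ε.
For Z: α = {Start b, c}, β = {c, b, c c}. Rewrite as Z → β Z1 and Z1 → α Z1 | ε.

Start -> c Start1 | b Start Start1 | c Z Start1; Z -> c Z1 | b Z1 | c c Z1; Start1 -> c Start1 | c c Start1 | ε; Z1 -> Start b Z1 | c Z1 | ε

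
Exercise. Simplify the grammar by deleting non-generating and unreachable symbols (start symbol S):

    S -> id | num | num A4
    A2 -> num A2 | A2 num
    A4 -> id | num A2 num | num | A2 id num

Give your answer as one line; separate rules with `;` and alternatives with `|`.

Generating nonterminals: {A4, S}.
Reachable from S after that: {A4, S}.
Removed useless symbols: {A2} and every production mentioning them.

S -> id | num | num A4; A4 -> id | num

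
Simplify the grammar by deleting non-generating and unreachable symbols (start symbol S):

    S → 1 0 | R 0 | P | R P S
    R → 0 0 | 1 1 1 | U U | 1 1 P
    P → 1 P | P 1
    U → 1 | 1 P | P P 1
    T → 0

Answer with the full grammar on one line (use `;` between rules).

Generating nonterminals: {R, S, T, U}.
Reachable from S after that: {R, S, U}.
Removed useless symbols: {P, T} and every production mentioning them.

S → 1 0 | R 0; R → 0 0 | 1 1 1 | U U; U → 1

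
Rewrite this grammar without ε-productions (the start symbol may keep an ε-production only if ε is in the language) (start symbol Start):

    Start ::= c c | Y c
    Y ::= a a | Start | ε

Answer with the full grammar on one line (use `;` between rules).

Nullable set = {Y}.
ε ∉ L(G), so no ε-production is kept.
For each production, add variants omitting each subset of nullable occurrences: Start → Y c gives Y c | c.

Start ::= c c | Y c | c; Y ::= a a | Start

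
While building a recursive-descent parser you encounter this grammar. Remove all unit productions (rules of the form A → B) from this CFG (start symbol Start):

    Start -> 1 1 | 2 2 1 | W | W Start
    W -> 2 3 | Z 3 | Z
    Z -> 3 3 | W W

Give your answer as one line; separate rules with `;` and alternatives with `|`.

Unit pairs: Start ⇒* {W, Z}; W ⇒* {Z}.
For every A with A ⇒* B via unit rules, add B's non-unit alternatives to A; then delete every rule of the form X → Y.

Start -> 3 3 | W W | 1 1 | 2 2 1 | W Start | 2 3 | Z 3; W -> 3 3 | W W | 2 3 | Z 3; Z -> 3 3 | W W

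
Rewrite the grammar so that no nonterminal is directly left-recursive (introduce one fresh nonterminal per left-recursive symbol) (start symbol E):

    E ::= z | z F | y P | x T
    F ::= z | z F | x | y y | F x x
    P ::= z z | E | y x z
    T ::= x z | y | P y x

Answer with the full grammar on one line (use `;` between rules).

Left recursion appears on F.
For F: α = {x x}, β = {z, z F, x, y y}. Rewrite as F → β F' and F' → α F' | ε.

E ::= z | z F | y P | x T; F ::= z F' | z F F' | x F' | y y F'; P ::= z z | E | y x z; T ::= x z | y | P y x; F' ::= x x F' | ε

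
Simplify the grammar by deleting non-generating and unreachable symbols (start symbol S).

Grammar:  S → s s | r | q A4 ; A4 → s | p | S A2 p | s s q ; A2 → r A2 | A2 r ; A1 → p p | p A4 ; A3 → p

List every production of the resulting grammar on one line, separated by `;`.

Generating nonterminals: {A1, A3, A4, S}.
Reachable from S after that: {A4, S}.
Removed useless symbols: {A1, A2, A3} and every production mentioning them.

S → s s | r | q A4; A4 → s | p | s s q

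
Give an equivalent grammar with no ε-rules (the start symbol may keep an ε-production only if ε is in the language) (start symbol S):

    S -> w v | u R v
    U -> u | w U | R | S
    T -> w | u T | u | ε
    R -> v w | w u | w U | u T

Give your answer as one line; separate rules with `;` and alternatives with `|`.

The nullable symbols are {T}.
ε ∉ L(G), so no ε-production is kept.
Expand every rule over subsets of its nullable positions: T → u T gives u T | u. R → u T gives u T | u.

S -> w v | u R v; U -> u | w U | R | S; T -> w | u T | u; R -> v w | w u | w U | u T | u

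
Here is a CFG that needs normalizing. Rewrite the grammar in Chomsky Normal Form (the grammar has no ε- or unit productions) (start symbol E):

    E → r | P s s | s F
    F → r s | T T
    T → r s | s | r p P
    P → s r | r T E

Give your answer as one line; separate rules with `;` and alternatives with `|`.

E → r | P Y1 | X1 F; F → X2 X1 | T T; T → X2 X1 | s | X2 Y2; P → X1 X2 | X2 Y3; X1 → s; X2 → r; X3 → p; Y1 → X1 X1; Y2 → X3 P; Y3 → T E

Introduce a nonterminal for each terminal appearing in a rule of length ≥ 2: X1 → s, X2 → r, X3 → p.
Binarize each right-hand side of length ≥ 3 by chaining fresh nonterminals (Y1, Y2, …): affected rules were E → P X1 X1; T → X2 X3 P; P → X2 T E.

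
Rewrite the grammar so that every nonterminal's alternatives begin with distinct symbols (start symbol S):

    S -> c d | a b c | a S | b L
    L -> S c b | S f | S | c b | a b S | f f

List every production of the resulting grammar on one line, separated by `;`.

S has alternatives sharing prefix 'a': factor to S → a S' with S' → b c | S.
L has alternatives sharing prefix 'S': factor to L → S L' with L' → c b | f | ε.

S -> c d | b L | a S'; L -> c b | a b S | f f | S L'; S' -> b c | S; L' -> c b | f | ε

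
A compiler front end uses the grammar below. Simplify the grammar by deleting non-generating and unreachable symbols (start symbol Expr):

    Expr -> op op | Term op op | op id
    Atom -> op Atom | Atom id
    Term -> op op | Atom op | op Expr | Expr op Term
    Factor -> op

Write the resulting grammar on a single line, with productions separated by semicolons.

Generating nonterminals: {Expr, Factor, Term}.
Reachable from Expr after that: {Expr, Term}.
Removed useless symbols: {Atom, Factor} and every production mentioning them.

Expr -> op op | Term op op | op id; Term -> op op | op Expr | Expr op Term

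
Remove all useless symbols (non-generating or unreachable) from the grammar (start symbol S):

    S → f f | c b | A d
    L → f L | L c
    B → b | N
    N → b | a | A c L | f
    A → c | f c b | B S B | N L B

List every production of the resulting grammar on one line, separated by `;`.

S → f f | c b | A d; B → b | N; N → b | a | f; A → c | f c b | B S B

Generating nonterminals: {A, B, N, S}.
Reachable from S after that: {A, B, N, S}.
Removed useless symbols: {L} and every production mentioning them.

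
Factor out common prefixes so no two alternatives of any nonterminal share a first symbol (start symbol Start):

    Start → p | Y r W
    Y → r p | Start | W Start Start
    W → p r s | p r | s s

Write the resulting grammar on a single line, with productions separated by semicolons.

W has alternatives sharing prefix 'p r': factor to W → p r W1 with W1 → s | ε.

Start → p | Y r W; Y → r p | Start | W Start Start; W → s s | p r W1; W1 → s | ε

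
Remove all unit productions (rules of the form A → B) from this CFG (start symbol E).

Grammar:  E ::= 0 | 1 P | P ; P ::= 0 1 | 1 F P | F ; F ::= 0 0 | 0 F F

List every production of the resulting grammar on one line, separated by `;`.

Unit pairs: E ⇒* {F, P}; P ⇒* {F}.
Replace each nonterminal's rules with the union of the non-unit rules of every nonterminal it unit-derives.

E ::= 0 | 1 P | 0 1 | 1 F P | 0 0 | 0 F F; P ::= 0 0 | 0 F F | 0 1 | 1 F P; F ::= 0 0 | 0 F F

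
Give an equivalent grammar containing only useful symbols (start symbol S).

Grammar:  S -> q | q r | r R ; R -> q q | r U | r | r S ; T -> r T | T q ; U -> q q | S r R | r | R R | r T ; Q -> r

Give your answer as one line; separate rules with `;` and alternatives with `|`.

Generating nonterminals: {Q, R, S, U}.
Reachable from S after that: {R, S, U}.
Removed useless symbols: {Q, T} and every production mentioning them.

S -> q | q r | r R; R -> q q | r U | r | r S; U -> q q | S r R | r | R R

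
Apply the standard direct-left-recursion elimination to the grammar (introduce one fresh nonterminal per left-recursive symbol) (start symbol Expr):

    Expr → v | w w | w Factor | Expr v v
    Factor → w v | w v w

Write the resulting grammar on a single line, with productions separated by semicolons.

Expr → v Expr1 | w w Expr1 | w Factor Expr1; Factor → w v | w v w; Expr1 → v v Expr1 | eps

Expr is directly left-recursive.
For Expr: α = {v v}, β = {v, w w, w Factor}. Rewrite as Expr → β Expr1 and Expr1 → α Expr1 | ε.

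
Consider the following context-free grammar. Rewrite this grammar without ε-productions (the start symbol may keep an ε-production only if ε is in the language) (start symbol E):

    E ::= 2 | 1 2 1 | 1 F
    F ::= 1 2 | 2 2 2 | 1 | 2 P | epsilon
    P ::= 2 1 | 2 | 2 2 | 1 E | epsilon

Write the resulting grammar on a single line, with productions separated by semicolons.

E ::= 2 | 1 2 1 | 1 F | 1; F ::= 1 2 | 2 2 2 | 1 | 2 P | 2; P ::= 2 1 | 2 | 2 2 | 1 E

The nullable symbols are {F, P}.
ε ∉ L(G), so no ε-production is kept.
Add the nullable-subset variants: E → 1 F gives 1 F | 1. F → 2 P gives 2 P | 2.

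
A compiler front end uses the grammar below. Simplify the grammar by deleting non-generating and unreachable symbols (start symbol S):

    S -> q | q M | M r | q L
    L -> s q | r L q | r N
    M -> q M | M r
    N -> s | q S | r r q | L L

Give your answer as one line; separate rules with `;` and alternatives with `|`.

Generating nonterminals: {L, N, S}.
Reachable from S after that: {L, N, S}.
Removed useless symbols: {M} and every production mentioning them.

S -> q | q L; L -> s q | r L q | r N; N -> s | q S | r r q | L L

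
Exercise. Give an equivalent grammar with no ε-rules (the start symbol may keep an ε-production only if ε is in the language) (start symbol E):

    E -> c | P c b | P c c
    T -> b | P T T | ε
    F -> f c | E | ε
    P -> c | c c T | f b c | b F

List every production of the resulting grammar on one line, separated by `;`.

The nullable symbols are {F, T}.
ε ∉ L(G), so no ε-production is kept.
Add the nullable-subset variants: T → P T T gives P T T | P T | P. P → c c T gives c c T | c c. P → b F gives b F | b.

E -> c | P c b | P c c; T -> b | P T T | P T | P; F -> f c | E; P -> c | c c T | c c | f b c | b F | b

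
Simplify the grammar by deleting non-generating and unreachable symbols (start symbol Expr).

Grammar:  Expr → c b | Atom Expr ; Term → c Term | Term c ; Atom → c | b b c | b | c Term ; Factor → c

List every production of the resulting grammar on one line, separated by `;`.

Generating nonterminals: {Atom, Expr, Factor}.
Reachable from Expr after that: {Atom, Expr}.
Removed useless symbols: {Factor, Term} and every production mentioning them.

Expr → c b | Atom Expr; Atom → c | b b c | b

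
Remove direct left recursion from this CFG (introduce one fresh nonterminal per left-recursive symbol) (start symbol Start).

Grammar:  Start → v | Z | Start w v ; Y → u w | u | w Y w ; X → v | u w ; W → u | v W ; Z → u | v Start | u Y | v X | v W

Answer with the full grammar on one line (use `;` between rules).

Start → v Start1 | Z Start1; Y → u w | u | w Y w; X → v | u w; W → u | v W; Z → u | v Start | u Y | v X | v W; Start1 → w v Start1 | ε

Directly left-recursive nonterminal: Start.
For Start: α = {w v}, β = {v, Z}. Rewrite as Start → β Start1 and Start1 → α Start1 | ε.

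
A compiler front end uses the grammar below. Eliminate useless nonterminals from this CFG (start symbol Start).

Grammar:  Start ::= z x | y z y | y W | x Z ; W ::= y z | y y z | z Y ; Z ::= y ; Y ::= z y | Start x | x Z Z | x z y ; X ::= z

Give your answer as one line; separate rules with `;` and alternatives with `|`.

Generating nonterminals: {Start, W, X, Y, Z}.
Reachable from Start after that: {Start, W, Y, Z}.
Removed useless symbols: {X} and every production mentioning them.

Start ::= z x | y z y | y W | x Z; W ::= y z | y y z | z Y; Z ::= y; Y ::= z y | Start x | x Z Z | x z y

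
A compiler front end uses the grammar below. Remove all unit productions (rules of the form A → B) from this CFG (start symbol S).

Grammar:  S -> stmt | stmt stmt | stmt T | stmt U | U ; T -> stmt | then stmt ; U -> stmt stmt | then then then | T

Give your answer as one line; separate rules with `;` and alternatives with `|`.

S -> stmt stmt | then then then | stmt | stmt T | stmt U | then stmt; T -> stmt | then stmt; U -> stmt stmt | then then then | stmt | then stmt

Unit pairs: S ⇒* {T, U}; U ⇒* {T}.
For every A with A ⇒* B via unit rules, add B's non-unit alternatives to A; then delete every rule of the form X → Y.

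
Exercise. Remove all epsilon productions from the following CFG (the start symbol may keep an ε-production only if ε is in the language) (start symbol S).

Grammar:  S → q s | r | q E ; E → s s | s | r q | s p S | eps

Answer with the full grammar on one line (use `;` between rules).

The nullable symbols are {E}.
ε ∉ L(G), so no ε-production is kept.
Add the nullable-subset variants: S → q E gives q E | q.

S → q s | r | q E | q; E → s s | s | r q | s p S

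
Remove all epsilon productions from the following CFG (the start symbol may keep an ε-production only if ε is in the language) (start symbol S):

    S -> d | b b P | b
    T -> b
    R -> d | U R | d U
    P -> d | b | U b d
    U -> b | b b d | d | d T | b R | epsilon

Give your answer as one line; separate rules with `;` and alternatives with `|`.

S -> d | b b P | b; T -> b; R -> d | U R | d U; P -> d | b | U b d | b d; U -> b | b b d | d | d T | b R

Nullable set = {U}.
ε ∉ L(G), so no ε-production is kept.
Add the nullable-subset variants: P → U b d gives U b d | b d.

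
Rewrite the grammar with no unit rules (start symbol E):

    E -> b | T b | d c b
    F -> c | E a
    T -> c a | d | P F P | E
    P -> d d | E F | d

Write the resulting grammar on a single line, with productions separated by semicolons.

E -> b | T b | d c b; F -> c | E a; T -> b | T b | d c b | c a | d | P F P; P -> d d | E F | d

Unit pairs: T ⇒* {E}.
Replace each nonterminal's rules with the union of the non-unit rules of every nonterminal it unit-derives.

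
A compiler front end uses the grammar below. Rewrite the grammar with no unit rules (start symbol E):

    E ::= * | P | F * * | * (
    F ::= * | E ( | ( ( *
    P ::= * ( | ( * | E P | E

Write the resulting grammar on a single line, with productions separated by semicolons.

Unit pairs: E ⇒* {P}; P ⇒* {E}.
For each unit pair (A, B), copy every non-unit production of B to A, then drop all unit productions.

E ::= * | F * * | * ( | ( * | E P; F ::= * | E ( | ( ( *; P ::= * | F * * | * ( | ( * | E P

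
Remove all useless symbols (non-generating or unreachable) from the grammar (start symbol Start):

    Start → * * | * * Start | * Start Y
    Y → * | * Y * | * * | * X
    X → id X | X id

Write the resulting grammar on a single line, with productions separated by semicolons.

Generating nonterminals: {Start, Y}.
Reachable from Start after that: {Start, Y}.
Removed useless symbols: {X} and every production mentioning them.

Start → * * | * * Start | * Start Y; Y → * | * Y * | * *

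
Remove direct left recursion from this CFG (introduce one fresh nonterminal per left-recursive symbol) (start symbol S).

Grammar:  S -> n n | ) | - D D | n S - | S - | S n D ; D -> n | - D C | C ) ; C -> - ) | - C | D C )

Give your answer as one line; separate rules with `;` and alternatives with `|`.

S -> n n S' | ) S' | - D D S' | n S - S'; D -> n | - D C | C ); C -> - ) | - C | D C ); S' -> - S' | n D S' | ε

S is directly left-recursive.
For S: α = {-, n D}, β = {n n, ), - D D, n S -}. Rewrite as S → β S' and S' → α S' | ε.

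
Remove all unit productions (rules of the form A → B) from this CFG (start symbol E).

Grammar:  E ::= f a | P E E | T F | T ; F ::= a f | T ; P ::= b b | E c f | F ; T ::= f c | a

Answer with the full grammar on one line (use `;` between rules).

Unit pairs: E ⇒* {T}; F ⇒* {T}; P ⇒* {F, T}.
Replace each nonterminal's rules with the union of the non-unit rules of every nonterminal it unit-derives.

E ::= f a | P E E | T F | f c | a; F ::= a f | f c | a; P ::= a f | b b | E c f | f c | a; T ::= f c | a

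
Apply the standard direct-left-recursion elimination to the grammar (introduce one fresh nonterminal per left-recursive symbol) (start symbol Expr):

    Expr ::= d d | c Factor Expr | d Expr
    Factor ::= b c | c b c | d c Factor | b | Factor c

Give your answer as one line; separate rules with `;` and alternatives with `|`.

Expr ::= d d | c Factor Expr | d Expr; Factor ::= b c Factor1 | c b c Factor1 | d c Factor Factor1 | b Factor1; Factor1 ::= c Factor1 | ε

Left recursion appears on Factor.
For Factor: α = {c}, β = {b c, c b c, d c Factor, b}. Rewrite as Factor → β Factor1 and Factor1 → α Factor1 | ε.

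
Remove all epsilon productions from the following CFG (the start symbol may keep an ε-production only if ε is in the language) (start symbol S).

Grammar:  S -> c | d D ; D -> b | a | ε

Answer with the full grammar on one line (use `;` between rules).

Nullable set = {D}.
ε ∉ L(G), so no ε-production is kept.
Expand every rule over subsets of its nullable positions: S → d D gives d D | d.

S -> c | d D | d; D -> b | a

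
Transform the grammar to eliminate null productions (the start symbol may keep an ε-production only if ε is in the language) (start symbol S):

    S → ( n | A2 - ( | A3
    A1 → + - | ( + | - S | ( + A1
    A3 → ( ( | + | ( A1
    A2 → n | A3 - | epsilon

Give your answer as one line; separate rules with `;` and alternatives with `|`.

Nullable set = {A2}.
ε ∉ L(G), so no ε-production is kept.
For each production, add variants omitting each subset of nullable occurrences: S → A2 - ( gives A2 - ( | - (.

S → ( n | A2 - ( | - ( | A3; A1 → + - | ( + | - S | ( + A1; A3 → ( ( | + | ( A1; A2 → n | A3 -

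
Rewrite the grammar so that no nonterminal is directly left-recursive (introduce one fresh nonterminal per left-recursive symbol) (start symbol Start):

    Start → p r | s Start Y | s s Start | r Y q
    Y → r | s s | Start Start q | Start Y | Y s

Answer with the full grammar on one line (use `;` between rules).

Start → p r | s Start Y | s s Start | r Y q; Y → r Y1 | s s Y1 | Start Start q Y1 | Start Y Y1; Y1 → s Y1 | eps

Left recursion appears on Y.
For Y: α = {s}, β = {r, s s, Start Start q, Start Y}. Rewrite as Y → β Y1 and Y1 → α Y1 | ε.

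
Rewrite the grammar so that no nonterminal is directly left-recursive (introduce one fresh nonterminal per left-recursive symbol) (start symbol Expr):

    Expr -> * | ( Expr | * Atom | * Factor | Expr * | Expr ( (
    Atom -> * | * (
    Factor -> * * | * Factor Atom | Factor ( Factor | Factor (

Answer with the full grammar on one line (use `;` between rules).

Expr -> * Expr1 | ( Expr Expr1 | * Atom Expr1 | * Factor Expr1; Atom -> * | * (; Factor -> * * Factor1 | * Factor Atom Factor1; Expr1 -> * Expr1 | ( ( Expr1 | ε; Factor1 -> ( Factor Factor1 | ( Factor1 | ε

Directly left-recursive nonterminals: Expr, Factor.
For Expr: α = {*, ( (}, β = {*, ( Expr, * Atom, * Factor}. Rewrite as Expr → β Expr1 and Expr1 → α Expr1 | ε.
For Factor: α = {( Factor, (}, β = {* *, * Factor Atom}. Rewrite as Factor → β Factor1 and Factor1 → α Factor1 | ε.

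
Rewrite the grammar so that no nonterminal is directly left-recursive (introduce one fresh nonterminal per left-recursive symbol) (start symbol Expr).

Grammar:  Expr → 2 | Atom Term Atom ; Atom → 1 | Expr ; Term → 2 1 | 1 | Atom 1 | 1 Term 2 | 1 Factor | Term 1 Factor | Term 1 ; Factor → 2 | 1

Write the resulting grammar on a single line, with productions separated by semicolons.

Left recursion appears on Term.
For Term: α = {1 Factor, 1}, β = {2 1, 1, Atom 1, 1 Term 2, 1 Factor}. Rewrite as Term → β Term1 and Term1 → α Term1 | ε.

Expr → 2 | Atom Term Atom; Atom → 1 | Expr; Term → 2 1 Term1 | 1 Term1 | Atom 1 Term1 | 1 Term 2 Term1 | 1 Factor Term1; Factor → 2 | 1; Term1 → 1 Factor Term1 | 1 Term1 | ε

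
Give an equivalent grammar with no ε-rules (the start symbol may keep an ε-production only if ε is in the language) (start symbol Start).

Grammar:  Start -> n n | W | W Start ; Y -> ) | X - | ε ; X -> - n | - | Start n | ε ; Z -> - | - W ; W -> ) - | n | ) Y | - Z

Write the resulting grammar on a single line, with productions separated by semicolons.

Start -> n n | W | W Start; Y -> ) | X - | -; X -> - n | - | Start n; Z -> - | - W; W -> ) - | n | ) Y | ) | - Z

The nullable symbols are {X, Y}.
ε ∉ L(G), so no ε-production is kept.
Expand every rule over subsets of its nullable positions: Y → X - gives X - | -. W → ) Y gives ) Y | ).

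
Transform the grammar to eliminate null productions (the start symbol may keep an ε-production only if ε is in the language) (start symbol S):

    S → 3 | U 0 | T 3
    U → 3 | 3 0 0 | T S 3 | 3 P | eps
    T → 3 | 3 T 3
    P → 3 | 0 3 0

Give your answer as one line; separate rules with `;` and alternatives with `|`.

S → 3 | U 0 | 0 | T 3; U → 3 | 3 0 0 | T S 3 | 3 P; T → 3 | 3 T 3; P → 3 | 0 3 0

Nullable nonterminals: {U}.
ε ∉ L(G), so no ε-production is kept.
For each production, add variants omitting each subset of nullable occurrences: S → U 0 gives U 0 | 0.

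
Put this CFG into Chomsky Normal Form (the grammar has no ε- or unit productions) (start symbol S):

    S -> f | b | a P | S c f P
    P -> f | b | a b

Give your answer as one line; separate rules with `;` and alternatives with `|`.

Introduce a nonterminal for each terminal appearing in a rule of length ≥ 2: X1 → a, X2 → c, X3 → f, X4 → b.
Binarize each right-hand side of length ≥ 3 by chaining fresh nonterminals (Y1, Y2, …): affected rules were S → S X2 X3 P.

S -> f | b | X1 P | S Y1; P -> f | b | X1 X4; X1 -> a; X2 -> c; X3 -> f; X4 -> b; Y1 -> X2 Y2; Y2 -> X3 P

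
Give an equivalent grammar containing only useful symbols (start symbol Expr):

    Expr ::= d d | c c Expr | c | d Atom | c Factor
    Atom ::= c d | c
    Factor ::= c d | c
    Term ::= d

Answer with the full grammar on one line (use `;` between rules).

Expr ::= d d | c c Expr | c | d Atom | c Factor; Atom ::= c d | c; Factor ::= c d | c

Generating nonterminals: {Atom, Expr, Factor, Term}.
Reachable from Expr after that: {Atom, Expr, Factor}.
Removed useless symbols: {Term} and every production mentioning them.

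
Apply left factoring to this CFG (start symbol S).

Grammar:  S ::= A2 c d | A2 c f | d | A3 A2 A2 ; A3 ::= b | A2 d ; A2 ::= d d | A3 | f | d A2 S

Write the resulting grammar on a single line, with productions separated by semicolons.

S has alternatives sharing prefix 'A2 c': factor to S → A2 c S' with S' → d | f.
A2 has alternatives sharing prefix 'd': factor to A2 → d A2' with A2' → d | A2 S.

S ::= d | A3 A2 A2 | A2 c S'; A3 ::= b | A2 d; A2 ::= A3 | f | d A2'; S' ::= d | f; A2' ::= d | A2 S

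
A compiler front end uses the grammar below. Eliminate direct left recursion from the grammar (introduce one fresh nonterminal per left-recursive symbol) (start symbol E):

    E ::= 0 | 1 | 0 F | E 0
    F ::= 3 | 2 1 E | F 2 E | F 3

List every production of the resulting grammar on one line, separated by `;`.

Left recursion appears on E, F.
For E: α = {0}, β = {0, 1, 0 F}. Rewrite as E → β E' and E' → α E' | ε.
For F: α = {2 E, 3}, β = {3, 2 1 E}. Rewrite as F → β F' and F' → α F' | ε.

E ::= 0 E' | 1 E' | 0 F E'; F ::= 3 F' | 2 1 E F'; E' ::= 0 E' | ε; F' ::= 2 E F' | 3 F' | ε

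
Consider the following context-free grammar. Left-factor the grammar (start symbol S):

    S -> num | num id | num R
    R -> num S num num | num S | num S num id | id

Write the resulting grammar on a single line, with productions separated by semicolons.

S has alternatives sharing prefix 'num': factor to S → num S' with S' → ε | id | R.
R has alternatives sharing prefix 'num S': factor to R → num S R' with R' → num num | ε | num id.
R' has alternatives sharing prefix 'num': factor to R' → num R'' with R'' → num | id.

S -> num S'; R -> id | num S R'; S' -> eps | id | R; R' -> eps | num R''; R'' -> num | id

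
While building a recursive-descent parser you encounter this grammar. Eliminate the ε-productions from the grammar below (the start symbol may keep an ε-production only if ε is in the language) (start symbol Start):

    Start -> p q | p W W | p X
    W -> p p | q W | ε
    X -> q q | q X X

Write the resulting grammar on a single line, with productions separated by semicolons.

Start -> p q | p W W | p W | p | p X; W -> p p | q W | q; X -> q q | q X X

The nullable symbols are {W}.
ε ∉ L(G), so no ε-production is kept.
For each production, add variants omitting each subset of nullable occurrences: Start → p W W gives p W W | p W | p. W → q W gives q W | q.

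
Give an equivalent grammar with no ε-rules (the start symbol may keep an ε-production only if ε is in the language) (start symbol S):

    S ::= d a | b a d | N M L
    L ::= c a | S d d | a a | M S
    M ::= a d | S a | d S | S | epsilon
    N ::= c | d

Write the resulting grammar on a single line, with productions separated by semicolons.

Nullable nonterminals: {M}.
ε ∉ L(G), so no ε-production is kept.
Expand every rule over subsets of its nullable positions: S → N M L gives N M L | N L. L → M S gives M S | S.

S ::= d a | b a d | N M L | N L; L ::= c a | S d d | a a | M S | S; M ::= a d | S a | d S | S; N ::= c | d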